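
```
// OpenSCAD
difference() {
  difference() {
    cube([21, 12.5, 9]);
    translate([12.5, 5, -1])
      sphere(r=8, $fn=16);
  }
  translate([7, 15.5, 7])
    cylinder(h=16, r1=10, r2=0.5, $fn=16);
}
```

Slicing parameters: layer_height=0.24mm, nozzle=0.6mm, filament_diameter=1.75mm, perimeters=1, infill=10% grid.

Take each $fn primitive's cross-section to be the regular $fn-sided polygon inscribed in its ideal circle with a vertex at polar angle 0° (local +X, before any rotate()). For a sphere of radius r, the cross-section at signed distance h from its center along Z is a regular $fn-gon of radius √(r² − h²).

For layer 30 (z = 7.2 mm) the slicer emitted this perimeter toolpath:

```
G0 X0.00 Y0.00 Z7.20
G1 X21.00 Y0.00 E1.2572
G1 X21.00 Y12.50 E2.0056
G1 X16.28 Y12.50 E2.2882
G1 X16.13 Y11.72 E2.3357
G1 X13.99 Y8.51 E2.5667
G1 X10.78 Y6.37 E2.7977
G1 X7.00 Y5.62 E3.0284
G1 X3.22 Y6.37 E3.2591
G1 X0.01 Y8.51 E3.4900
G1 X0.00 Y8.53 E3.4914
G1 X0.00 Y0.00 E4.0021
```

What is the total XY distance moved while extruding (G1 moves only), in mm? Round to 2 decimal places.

66.85 mm

Sum the Euclidean lengths of each G1 segment: total = 66.85 mm.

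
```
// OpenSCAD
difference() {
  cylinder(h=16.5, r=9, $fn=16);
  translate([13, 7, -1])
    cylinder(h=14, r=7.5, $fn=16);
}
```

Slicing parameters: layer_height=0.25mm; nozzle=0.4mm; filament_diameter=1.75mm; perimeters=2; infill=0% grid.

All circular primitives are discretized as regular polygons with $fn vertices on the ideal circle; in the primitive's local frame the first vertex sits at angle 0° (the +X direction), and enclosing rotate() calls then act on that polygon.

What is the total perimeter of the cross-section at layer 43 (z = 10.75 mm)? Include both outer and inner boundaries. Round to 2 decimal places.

At z = 10.75 mm: the cylinder: section is a regular 16-gon, circumradius r=9 (perimeter = 2·16·9.000·sin(180°/16) = 56.19 mm); the cylinder at (13, 7): section is a regular 16-gon, circumradius r=7.5 (perimeter = 2·16·7.500·sin(180°/16) = 46.82 mm); After the difference (first − rest): starting from the r=9 cylinder, the r=7.5 cylinder at (13, 7) partially overlaps it — only the 7.02 mm² overlap (of its 172.21 mm²) is removed, clipping the outline — boundary = 56.23 mm. Overall, the cross-section is a single solid region. Total boundary length (outer) = 56.23 mm.

56.23 mm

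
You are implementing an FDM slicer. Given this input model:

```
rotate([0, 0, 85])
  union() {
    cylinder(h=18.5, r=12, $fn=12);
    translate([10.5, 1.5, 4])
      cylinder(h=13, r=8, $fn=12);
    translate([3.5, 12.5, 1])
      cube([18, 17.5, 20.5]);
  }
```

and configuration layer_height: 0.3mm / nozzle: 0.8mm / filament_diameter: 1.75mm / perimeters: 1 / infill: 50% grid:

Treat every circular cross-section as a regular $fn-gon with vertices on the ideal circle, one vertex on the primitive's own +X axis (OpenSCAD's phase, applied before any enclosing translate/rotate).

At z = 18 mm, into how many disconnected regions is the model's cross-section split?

2

At z = 18 mm: the r=12 cylinder contributes a regular 12-gon of circumradius 12; the cylinder at (10.5, 1.5) is not intersected at this z (z outside [4, 17]); the cube at (3.5, 12.5) (footprint 18×17.5) is included at this height; Merging all regions: the 2 present regions are separate (no shared area or edge), so areas and boundary lengths simply add and each stays a separate island — 2 connected regions; (rotated 85° about Z; rotation is an isometry so areas/perimeters/island counts are preserved). The result has 2 disconnected regions.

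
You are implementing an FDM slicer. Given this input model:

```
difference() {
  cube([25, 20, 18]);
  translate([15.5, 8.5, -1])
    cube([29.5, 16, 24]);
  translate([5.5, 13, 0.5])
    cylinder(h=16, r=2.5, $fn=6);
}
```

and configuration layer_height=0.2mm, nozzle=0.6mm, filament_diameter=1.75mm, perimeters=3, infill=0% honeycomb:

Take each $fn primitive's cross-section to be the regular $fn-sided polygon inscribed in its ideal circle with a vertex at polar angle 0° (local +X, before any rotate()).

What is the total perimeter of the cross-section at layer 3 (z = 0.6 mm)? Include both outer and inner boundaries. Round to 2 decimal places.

At z = 0.6 mm: the cube is present — its section is the full 25×20 rectangle (perimeter 90.00 mm); the cube at (15.5, 8.5) (footprint 29.5×16) is included at this height (perimeter 91.00 mm); the r=2.5 cylinder at (5.5, 13) contributes a regular 6-gon of circumradius 2.5 (perimeter = 2·6·2.500·sin(180°/6) = 15.00 mm); Taking the first minus the rest: starting from the 25×20 cube, the 29.5×16 cube at (15.5, 8.5) partially overlaps it — only the 109.25 mm² overlap (of its 472.00 mm²) is removed, clipping the outline; the r=2.5 cylinder at (5.5, 13) lies wholly inside it (removes its full 16.24 mm² and its 15.00 mm outline becomes a hole wall) — boundary (outer + 1 inner loop) = 105.00 mm. Overall, the cross-section is one region with 1 hole. Total boundary length (outer + inner) = 105.00 mm.

105.00 mm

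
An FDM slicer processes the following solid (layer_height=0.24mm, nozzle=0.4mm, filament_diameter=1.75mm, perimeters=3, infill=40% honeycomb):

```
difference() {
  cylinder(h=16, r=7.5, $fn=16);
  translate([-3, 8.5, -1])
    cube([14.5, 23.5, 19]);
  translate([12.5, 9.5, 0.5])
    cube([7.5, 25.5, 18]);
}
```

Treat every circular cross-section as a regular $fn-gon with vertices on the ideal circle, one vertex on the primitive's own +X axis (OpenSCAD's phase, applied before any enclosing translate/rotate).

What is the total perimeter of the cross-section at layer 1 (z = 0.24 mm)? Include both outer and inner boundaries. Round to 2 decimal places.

At z = 0.24 mm: the cylinder: section is a regular 16-gon, circumradius r=7.5 (perimeter = 2·16·7.500·sin(180°/16) = 46.82 mm); the 14.5×23.5 cube at (-3, 8.5) contributes its full rectangle (perimeter 76.00 mm); the cube at (12.5, 9.5) is not intersected at this z (z outside [0.5, 18.5]); Subtracting the remaining from the first: starting from the r=7.5 cylinder, the 14.5×23.5 cube at (-3, 8.5) misses the remaining region (no effect) — boundary = 46.82 mm. Overall, the cross-section is a single solid region. Total boundary length (outer) = 46.82 mm.

46.82 mm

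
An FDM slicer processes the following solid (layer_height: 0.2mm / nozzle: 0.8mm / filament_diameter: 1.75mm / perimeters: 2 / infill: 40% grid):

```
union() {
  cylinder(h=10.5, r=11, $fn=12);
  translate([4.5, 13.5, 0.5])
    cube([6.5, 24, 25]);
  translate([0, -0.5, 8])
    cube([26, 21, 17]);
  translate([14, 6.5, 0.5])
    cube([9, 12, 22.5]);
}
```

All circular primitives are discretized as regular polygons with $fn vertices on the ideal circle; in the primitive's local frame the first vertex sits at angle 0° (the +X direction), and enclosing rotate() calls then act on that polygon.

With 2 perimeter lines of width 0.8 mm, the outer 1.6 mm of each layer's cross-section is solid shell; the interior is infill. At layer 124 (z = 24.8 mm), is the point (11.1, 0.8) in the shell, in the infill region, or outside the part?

shell

At z = 24.8 mm: the cylinder is not intersected at this z (z outside [0, 10.5]); the cube at (4.5, 13.5) is present — its section is the full 6.5×24 rectangle; the cube at (0, -0.5) is present — its section is the full 26×21 rectangle; the cube at (14, 6.5) does not reach this height (z outside [0.5, 23]); Merging all regions: the regions partially overlap (shared area 45.50 mm²), so overlapping operands fuse into one piece — 1 connected region. Overall, the cross-section is a single solid region. The nearest boundary edge runs (26.00, -0.50)→(0.00, -0.50); distance from the point to it = 1.30 mm. The point is inside the cross-section, 1.30 mm from the nearest boundary — within the 1.6 mm shell band (2 × 0.8).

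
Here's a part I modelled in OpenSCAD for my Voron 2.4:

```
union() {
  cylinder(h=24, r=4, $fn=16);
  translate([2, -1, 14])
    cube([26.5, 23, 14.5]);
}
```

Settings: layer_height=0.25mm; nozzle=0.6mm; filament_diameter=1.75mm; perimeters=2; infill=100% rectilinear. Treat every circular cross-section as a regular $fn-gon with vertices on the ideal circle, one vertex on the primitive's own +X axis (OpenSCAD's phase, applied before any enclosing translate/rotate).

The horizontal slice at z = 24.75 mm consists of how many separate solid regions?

At z = 24.75 mm: the cylinder is absent (z outside [0, 24]); the cube at (2, -1) (footprint 26.5×23) is included at this height; Taking the union: only the 26.5×23 cube at (2, -1) is present, so the union is just that shape — 1 connected region. The result has 1 disconnected region.

1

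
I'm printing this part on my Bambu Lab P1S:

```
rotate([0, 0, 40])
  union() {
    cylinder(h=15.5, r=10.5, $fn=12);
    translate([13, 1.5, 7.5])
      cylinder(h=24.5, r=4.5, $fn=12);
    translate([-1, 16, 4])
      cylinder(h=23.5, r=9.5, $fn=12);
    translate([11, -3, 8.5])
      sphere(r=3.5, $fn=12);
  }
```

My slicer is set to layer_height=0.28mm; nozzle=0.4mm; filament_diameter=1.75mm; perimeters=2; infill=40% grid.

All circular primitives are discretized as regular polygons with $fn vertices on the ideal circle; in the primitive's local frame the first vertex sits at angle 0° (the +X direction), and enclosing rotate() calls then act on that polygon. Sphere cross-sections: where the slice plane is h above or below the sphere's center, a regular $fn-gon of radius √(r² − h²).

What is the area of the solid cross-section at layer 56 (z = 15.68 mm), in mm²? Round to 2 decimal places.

At z = 15.68 mm: the cylinder is not intersected at this z (z outside [0, 15.5]); the r=4.5 cylinder at (13, 1.5) gives a regular 12-gon of circumradius 4.5 (constant along its height) (area = (12/2)·4.500²·sin(360°/12) = 60.75 mm²); the r=9.5 cylinder at (-1, 16) contributes a regular 12-gon of circumradius 9.5 (area = (12/2)·9.500²·sin(360°/12) = 270.75 mm²); the sphere at (11, -3) is absent (|z−center|=7.180 > r=3.5); Combining (union): the 2 present regions are separate (no shared area or edge), so areas and boundary lengths simply add and each stays a separate island — area = 331.50 mm²; (whole slice rotated 40° about Z — lengths, areas and connectivity unchanged). Overall, the cross-section has 2 separate islands. Net area = 331.50 mm².

331.50 mm²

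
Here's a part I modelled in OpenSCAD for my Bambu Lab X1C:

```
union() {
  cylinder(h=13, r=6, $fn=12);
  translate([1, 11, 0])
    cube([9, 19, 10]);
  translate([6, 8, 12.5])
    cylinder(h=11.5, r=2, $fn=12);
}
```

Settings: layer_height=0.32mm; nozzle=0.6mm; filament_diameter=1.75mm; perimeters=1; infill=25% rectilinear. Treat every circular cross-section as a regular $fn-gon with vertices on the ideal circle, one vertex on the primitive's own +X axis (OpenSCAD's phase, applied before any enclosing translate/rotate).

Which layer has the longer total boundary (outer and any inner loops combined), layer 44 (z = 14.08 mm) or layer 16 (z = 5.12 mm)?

layer 16 (z = 5.12 mm)

Layer 44 (z = 14.08): the cylinder is absent (z outside [0, 13]); the cube at (1, 11) is not intersected at this z (z outside [0, 10]); the r=2 cylinder at (6, 8) contributes a regular 12-gon of circumradius 2 (perimeter = 2·12·2.000·sin(180°/12) = 12.42 mm); Taking the union: only the r=2 cylinder at (6, 8) is present, so the union is just that shape — boundary = 12.42 mm. So its perimeter = 12.42 mm. Layer 16 (z = 5.12): the cylinder: section is a regular 12-gon, circumradius r=6 (perimeter = 2·12·6.000·sin(180°/12) = 37.27 mm); the cube at (1, 11) (footprint 9×19) is included at this height (perimeter 56.00 mm); the cylinder at (6, 8) is not intersected at this z (z outside [12.5, 24]); Combining (union): the 2 present regions are separate (no shared area or edge), so areas and boundary lengths simply add and each stays a separate island — boundary = 93.27 mm. So its perimeter = 93.27 mm. Layer 16 is larger (93.27 vs 12.42 mm).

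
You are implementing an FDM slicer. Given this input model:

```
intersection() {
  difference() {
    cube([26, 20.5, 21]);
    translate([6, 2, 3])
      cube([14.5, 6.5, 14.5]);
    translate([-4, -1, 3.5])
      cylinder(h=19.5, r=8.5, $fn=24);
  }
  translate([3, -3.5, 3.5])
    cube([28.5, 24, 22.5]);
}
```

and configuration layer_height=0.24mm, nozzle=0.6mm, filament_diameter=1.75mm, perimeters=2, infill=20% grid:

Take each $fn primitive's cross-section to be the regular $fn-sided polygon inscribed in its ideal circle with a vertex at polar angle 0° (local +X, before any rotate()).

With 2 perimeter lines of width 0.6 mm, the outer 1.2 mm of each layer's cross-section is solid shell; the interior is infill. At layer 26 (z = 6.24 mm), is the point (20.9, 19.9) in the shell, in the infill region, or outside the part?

shell

At z = 6.24 mm: the 26×20.5 cube contributes its full rectangle; the 14.5×6.5 cube at (6, 2) contributes its full rectangle; the cylinder at (-4, -1): section is a regular 24-gon, circumradius r=8.5; After the difference (first − rest): starting from the 26×20.5 cube, the 14.5×6.5 cube at (6, 2) lies wholly inside it (removes its full 94.25 mm² and its 42.00 mm outline becomes a hole wall); the r=8.5 cylinder at (-4, -1) partially overlaps it — only the 19.18 mm² overlap (of its 224.40 mm²) is removed, clipping the outline — 1 connected region with 1 hole; the 28.5×24 cube at (3, -3.5) contributes its full rectangle; Keeping only the common overlap: the 28.5×24 cube at (3, -3.5) partially overlaps that combined region; clipping to the common part keeps 374.01 mm² — 1 connected region with 1 hole. Overall, the cross-section is one region with 1 hole. The nearest boundary edge runs (3.00, 20.50)→(26.00, 20.50); distance from the point to it = 0.60 mm. The point is inside the cross-section, 0.60 mm from the nearest boundary — within the 1.2 mm shell band (2 × 0.6).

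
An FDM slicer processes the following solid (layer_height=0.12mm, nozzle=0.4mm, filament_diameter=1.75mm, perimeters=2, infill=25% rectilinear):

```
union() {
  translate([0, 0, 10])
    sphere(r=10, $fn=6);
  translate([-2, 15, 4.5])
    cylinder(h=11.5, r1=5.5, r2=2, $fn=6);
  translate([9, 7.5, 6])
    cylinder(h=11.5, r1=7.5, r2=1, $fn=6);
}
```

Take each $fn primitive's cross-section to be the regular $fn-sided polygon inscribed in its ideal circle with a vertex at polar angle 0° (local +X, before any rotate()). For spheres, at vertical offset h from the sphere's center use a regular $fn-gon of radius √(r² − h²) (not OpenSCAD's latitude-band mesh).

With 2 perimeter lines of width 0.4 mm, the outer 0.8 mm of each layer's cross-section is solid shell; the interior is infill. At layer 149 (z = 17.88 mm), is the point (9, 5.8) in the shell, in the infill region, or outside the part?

outside

At z = 17.88 mm: the sphere: section is a regular 6-gon, circumradius = √(r²−h²) = √(10²−7.88²) = 6.157; the cone at (-2, 15) is not intersected at this z (z outside [4.5, 16]); the cone at (9, 7.5) is absent (z outside [6, 17.5]); Combining (union): only the r=10 sphere is present, so the union is just that shape — 1 connected region. Overall, the cross-section is a single solid region. The nearest boundary edge runs (6.16, 0.00)→(3.08, 5.33); distance from the point to it = 5.36 mm. The point is not inside any of the regions above, so it lies outside the cross-section (5.36 mm from the nearest boundary).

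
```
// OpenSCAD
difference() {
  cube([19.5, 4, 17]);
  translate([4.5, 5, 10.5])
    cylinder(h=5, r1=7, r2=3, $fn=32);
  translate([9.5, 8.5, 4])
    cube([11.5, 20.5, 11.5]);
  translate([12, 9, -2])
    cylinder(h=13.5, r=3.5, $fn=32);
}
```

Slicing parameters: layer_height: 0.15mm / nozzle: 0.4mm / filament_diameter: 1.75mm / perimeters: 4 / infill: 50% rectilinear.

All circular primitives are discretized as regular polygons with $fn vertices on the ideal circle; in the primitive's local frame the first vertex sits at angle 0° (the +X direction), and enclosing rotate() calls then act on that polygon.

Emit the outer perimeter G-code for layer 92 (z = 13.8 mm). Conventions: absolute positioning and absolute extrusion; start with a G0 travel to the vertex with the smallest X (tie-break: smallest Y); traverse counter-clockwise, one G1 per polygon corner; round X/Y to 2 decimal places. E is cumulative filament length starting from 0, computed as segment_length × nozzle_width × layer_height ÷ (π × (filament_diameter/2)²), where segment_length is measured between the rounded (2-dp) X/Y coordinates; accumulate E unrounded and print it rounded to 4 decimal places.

At z = 13.8 mm: the cube (footprint 19.5×4) is included at this height; the cone at (4.5, 5) contributes a regular 32-gon of circumradius 4.360 (interpolated between r1=7 and r2=3 at t=0.660); the cube at (9.5, 8.5) (footprint 11.5×20.5) is included at this height; the cylinder at (12, 9) is not intersected at this z (z outside [-2, 11.5]); After the difference (first − rest): starting from the 19.5×4 cube, the cone at (4.5, 5) partially overlaps it — only the 21.05 mm² overlap (of its 59.34 mm²) is removed, clipping the outline; the 11.5×20.5 cube at (9.5, 8.5) misses the remaining region (no effect) — 1 connected region. The outline is a single polygon with 19 vertices. Extrusion per mm of travel: 0.4 × 0.15 / (π × 0.875²) = 0.024945. Accumulating E over each segment gives final E = 1.2522.

G0 X0.00 Y0.00 Z13.80
G1 X19.50 Y0.00 E0.4864
G1 X19.50 Y4.00 E0.5862
G1 X8.73 Y4.00 E0.8549
G1 X8.53 Y3.33 E0.8723
G1 X8.13 Y2.58 E0.8935
G1 X7.58 Y1.92 E0.9149
G1 X6.92 Y1.37 E0.9364
G1 X6.17 Y0.97 E0.9576
G1 X5.35 Y0.72 E0.9790
G1 X4.50 Y0.64 E1.0003
G1 X3.65 Y0.72 E1.0216
G1 X2.83 Y0.97 E1.0429
G1 X2.08 Y1.37 E1.0641
G1 X1.42 Y1.92 E1.0856
G1 X0.87 Y2.58 E1.1070
G1 X0.47 Y3.33 E1.1282
G1 X0.27 Y4.00 E1.1457
G1 X0.00 Y4.00 E1.1524
G1 X0.00 Y0.00 E1.2522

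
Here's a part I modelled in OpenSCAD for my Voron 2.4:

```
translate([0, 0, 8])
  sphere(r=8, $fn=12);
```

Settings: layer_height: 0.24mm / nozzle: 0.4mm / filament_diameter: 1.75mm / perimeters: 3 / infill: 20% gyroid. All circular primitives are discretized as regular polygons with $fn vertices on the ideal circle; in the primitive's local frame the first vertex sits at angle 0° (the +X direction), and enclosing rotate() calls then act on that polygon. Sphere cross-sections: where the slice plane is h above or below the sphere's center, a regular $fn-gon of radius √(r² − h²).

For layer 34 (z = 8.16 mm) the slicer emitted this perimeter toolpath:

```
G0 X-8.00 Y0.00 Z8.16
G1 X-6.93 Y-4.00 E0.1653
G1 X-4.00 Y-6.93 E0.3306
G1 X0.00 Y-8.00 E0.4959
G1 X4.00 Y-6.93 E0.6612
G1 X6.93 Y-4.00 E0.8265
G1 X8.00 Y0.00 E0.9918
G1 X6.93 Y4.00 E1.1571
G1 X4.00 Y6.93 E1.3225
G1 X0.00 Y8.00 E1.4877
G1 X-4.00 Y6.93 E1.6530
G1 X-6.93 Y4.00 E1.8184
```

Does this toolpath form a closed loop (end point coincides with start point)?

Start point (G0): (-8.00, 0.00). End point (last G1): the path does not return to the start — open.

no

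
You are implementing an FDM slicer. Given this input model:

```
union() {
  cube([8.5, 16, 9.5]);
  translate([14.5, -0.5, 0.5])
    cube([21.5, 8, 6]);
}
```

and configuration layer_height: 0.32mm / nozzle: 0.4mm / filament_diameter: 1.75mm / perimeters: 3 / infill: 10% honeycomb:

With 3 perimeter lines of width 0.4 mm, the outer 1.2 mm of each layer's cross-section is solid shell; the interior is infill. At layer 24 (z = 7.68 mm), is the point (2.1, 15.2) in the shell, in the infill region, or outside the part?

shell

At z = 7.68 mm: the 8.5×16 cube contributes its full rectangle; the cube at (14.5, -0.5) is not intersected at this z (z outside [0.5, 6.5]); Merging all regions: only the 8.5×16 cube is present, so the union is just that shape — 1 connected region. Overall, the cross-section is a single solid region. The nearest boundary edge runs (8.50, 16.00)→(0.00, 16.00); distance from the point to it = 0.80 mm. The point is inside the cross-section, 0.80 mm from the nearest boundary — within the 1.2 mm shell band (3 × 0.4).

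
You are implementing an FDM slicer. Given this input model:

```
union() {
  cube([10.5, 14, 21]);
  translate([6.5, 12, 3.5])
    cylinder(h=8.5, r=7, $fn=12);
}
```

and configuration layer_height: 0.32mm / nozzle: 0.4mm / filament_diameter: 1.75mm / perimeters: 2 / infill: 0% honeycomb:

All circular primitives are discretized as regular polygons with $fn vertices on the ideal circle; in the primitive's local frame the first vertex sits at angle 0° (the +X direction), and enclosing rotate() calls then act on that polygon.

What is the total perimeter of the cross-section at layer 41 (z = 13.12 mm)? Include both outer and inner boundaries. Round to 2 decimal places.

At z = 13.12 mm: the cube (footprint 10.5×14) is included at this height (perimeter 49.00 mm); the cylinder at (6.5, 12) does not reach this height (z outside [3.5, 12]); Merging all regions: only the 10.5×14 cube is present, so the union is just that shape — boundary = 49.00 mm. Overall, the cross-section is a single solid region. Total boundary length (outer) = 49.00 mm.

49.00 mm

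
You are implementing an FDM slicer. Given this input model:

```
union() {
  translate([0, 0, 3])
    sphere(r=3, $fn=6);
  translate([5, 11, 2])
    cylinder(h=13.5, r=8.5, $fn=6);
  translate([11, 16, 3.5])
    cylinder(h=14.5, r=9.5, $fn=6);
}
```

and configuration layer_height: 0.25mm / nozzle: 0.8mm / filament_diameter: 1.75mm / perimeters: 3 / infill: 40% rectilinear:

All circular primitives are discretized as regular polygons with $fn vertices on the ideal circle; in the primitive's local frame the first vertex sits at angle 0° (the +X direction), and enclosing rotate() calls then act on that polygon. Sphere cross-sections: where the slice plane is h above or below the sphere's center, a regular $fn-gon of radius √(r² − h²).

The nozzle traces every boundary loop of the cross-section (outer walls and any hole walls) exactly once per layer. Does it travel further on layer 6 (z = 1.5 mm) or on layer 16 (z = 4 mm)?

layer 16 (z = 4 mm)

Layer 6 (z = 1.5): the sphere: section is a regular 6-gon, circumradius = √(r²−h²) = √(3²−1.5²) = 2.598 (perimeter = 2·6·2.598·sin(180°/6) = 15.59 mm); the cylinder at (5, 11) does not reach this height (z outside [2, 15.5]); the cylinder at (11, 16) is not intersected at this z (z outside [3.5, 18]); Combining (union): only the r=3 sphere is present, so the union is just that shape — boundary = 15.59 mm. So its perimeter = 15.59 mm. Layer 16 (z = 4): the sphere: section is a regular 6-gon, circumradius = √(r²−h²) = √(3²−1²) = 2.828 (perimeter = 2·6·2.828·sin(180°/6) = 16.97 mm); the r=8.5 cylinder at (5, 11) contributes a regular 6-gon of circumradius 8.5 (perimeter = 2·6·8.500·sin(180°/6) = 51.00 mm); the r=9.5 cylinder at (11, 16) contributes a regular 6-gon of circumradius 9.5 (perimeter = 2·6·9.500·sin(180°/6) = 57.00 mm); Taking the union: the regions partially overlap (shared area 87.26 mm²), so the edge portions inside another operand are dropped and the merged outline is re-measured after clipping — boundary = 88.74 mm. So its perimeter = 88.74 mm. Layer 16 is larger (88.74 vs 15.59 mm).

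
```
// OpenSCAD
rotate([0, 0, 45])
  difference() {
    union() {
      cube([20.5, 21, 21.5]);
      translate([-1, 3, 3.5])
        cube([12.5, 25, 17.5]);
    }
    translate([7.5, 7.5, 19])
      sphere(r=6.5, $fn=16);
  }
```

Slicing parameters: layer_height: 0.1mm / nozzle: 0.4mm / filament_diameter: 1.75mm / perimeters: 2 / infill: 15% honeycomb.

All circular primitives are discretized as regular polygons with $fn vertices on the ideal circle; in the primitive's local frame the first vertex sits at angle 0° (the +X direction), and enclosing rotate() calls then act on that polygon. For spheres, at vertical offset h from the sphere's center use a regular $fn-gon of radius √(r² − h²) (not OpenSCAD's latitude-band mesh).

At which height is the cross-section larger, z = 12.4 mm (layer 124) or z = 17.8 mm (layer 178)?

layer 124 (z = 12.4 mm)

Layer 124 (z = 12.4): the 20.5×21 cube contributes its full rectangle (area 430.50 mm²); the 12.5×25 cube at (-1, 3) contributes its full rectangle (area 312.50 mm²); Combining (union): the regions partially overlap — summed areas 743.00 mm² minus the doubly-counted overlap 207.00 mm² gives 536.00 mm² — area = 536.00 mm²; the sphere at (7.5, 7.5) is absent (|z−center|=6.600 > r=6.5); Taking the first minus the rest: none of the subtracted shapes is present at this height, so that combined region is unchanged — area = 536.00 mm²; (rotated 45° about Z; rotation is an isometry so areas/perimeters/island counts are preserved). So its area = 536.00 mm². Layer 178 (z = 17.8): the cube (footprint 20.5×21) is included at this height (area 430.50 mm²); the cube at (-1, 3) is present — its section is the full 12.5×25 rectangle (area 312.50 mm²); Combining (union): the regions partially overlap — summed areas 743.00 mm² minus the doubly-counted overlap 207.00 mm² gives 536.00 mm² — area = 536.00 mm²; the r=6.5 sphere at (7.5, 7.5) slices to a regular 16-gon of circumradius 6.388 (√(r²−h²) with h=1.2 from center) (area = (16/2)·6.388²·sin(360°/16) = 124.94 mm²); Subtracting the remaining from the first: starting from that combined region (536.00 mm²), the r=6.5 sphere at (7.5, 7.5) lies wholly inside it (removes its full 124.94 mm² and its 39.88 mm outline becomes a hole wall) — area = 411.06 mm²; (rotated 45° about Z; rotation is an isometry so areas/perimeters/island counts are preserved). So its area = 411.06 mm². Layer 124 is larger (536.00 vs 411.06 mm²).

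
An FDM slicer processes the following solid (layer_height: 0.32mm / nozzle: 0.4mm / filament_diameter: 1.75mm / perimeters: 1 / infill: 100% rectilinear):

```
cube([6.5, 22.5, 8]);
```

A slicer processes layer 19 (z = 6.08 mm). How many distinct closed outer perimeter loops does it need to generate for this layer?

At z = 6.08 mm: the 6.5×22.5 cube contributes its full rectangle. The result has 1 disconnected region.

1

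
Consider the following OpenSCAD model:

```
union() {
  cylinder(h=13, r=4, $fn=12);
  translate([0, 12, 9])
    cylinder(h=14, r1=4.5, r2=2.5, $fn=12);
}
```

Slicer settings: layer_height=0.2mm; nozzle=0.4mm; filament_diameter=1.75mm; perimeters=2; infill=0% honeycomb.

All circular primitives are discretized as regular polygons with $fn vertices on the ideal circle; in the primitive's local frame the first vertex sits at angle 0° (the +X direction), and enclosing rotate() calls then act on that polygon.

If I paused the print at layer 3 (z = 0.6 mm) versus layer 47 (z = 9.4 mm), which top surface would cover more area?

layer 47 (z = 9.4 mm)

Layer 3 (z = 0.6): the r=4 cylinder contributes a regular 12-gon of circumradius 4 (area = (12/2)·4.000²·sin(360°/12) = 48.00 mm²); the cone at (0, 12) does not reach this height (z outside [9, 23]); Combining (union): only the r=4 cylinder is present, so the union is just that shape — area = 48.00 mm². So its area = 48.00 mm². Layer 47 (z = 9.4): the cylinder: section is a regular 12-gon, circumradius r=4 (area = (12/2)·4.000²·sin(360°/12) = 48.00 mm²); the cone at (0, 12): at t=0.029 of its height the radius interpolates to r₁+(r₂−r₁)t = 4.443, giving a regular 12-gon of that circumradius (area = (12/2)·4.443²·sin(360°/12) = 59.22 mm²); Taking the union: the 2 present regions are separate (no shared area or edge), so areas and boundary lengths simply add and each stays a separate island — area = 107.22 mm². So its area = 107.22 mm². Layer 47 is larger (107.22 vs 48.00 mm²).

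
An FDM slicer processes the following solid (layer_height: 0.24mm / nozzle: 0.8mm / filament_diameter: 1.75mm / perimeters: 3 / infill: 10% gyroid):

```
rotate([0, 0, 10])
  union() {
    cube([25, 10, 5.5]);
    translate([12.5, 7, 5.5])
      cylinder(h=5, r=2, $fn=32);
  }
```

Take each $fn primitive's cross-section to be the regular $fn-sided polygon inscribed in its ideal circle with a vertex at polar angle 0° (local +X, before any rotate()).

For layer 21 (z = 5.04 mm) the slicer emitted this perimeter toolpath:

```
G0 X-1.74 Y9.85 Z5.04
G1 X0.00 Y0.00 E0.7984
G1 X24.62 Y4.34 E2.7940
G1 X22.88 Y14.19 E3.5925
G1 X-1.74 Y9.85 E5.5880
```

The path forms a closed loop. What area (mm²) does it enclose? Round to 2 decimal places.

Apply the shoelace formula to the sequence of (X, Y) vertices; enclosed area = 250.06 mm².

250.06 mm²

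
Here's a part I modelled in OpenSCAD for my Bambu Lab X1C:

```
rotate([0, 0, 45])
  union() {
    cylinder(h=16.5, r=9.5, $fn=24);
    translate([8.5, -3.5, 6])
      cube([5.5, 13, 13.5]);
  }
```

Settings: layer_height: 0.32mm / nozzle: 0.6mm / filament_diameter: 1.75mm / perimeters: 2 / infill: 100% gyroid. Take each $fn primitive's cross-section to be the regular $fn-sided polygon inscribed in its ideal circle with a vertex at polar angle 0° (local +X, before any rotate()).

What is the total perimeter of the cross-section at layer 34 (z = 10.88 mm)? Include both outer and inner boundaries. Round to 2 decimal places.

80.83 mm

At z = 10.88 mm: the r=9.5 cylinder gives a regular 24-gon of circumradius 9.5 (constant along its height) (perimeter = 2·24·9.500·sin(180°/24) = 59.52 mm); the 5.5×13 cube at (8.5, -3.5) contributes its full rectangle (perimeter 37.00 mm); Taking the union: the regions partially overlap (shared area 5.15 mm²), so the edge portions inside another operand are dropped and the merged outline is re-measured after clipping — boundary = 80.83 mm; (whole slice rotated 45° about Z — lengths, areas and connectivity unchanged). Overall, the cross-section is a single solid region. Total boundary length (outer) = 80.83 mm.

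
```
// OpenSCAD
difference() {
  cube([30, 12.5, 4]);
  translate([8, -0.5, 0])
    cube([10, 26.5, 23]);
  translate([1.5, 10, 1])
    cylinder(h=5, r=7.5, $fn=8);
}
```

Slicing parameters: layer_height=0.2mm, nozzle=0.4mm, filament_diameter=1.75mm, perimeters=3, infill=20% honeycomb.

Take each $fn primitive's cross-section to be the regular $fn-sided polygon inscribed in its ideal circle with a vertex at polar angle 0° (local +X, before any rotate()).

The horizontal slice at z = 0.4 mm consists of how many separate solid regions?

At z = 0.4 mm: the cube is present — its section is the full 30×12.5 rectangle; the cube at (8, -0.5) (footprint 10×26.5) is included at this height; the cylinder at (1.5, 10) does not reach this height (z outside [1, 6]); Subtracting the remaining from the first: starting from the 30×12.5 cube, the 10×26.5 cube at (8, -0.5) partially overlaps it — only the 125.00 mm² overlap (of its 265.00 mm²) is removed, clipping the outline — 2 connected regions. The result has 2 disconnected regions.

2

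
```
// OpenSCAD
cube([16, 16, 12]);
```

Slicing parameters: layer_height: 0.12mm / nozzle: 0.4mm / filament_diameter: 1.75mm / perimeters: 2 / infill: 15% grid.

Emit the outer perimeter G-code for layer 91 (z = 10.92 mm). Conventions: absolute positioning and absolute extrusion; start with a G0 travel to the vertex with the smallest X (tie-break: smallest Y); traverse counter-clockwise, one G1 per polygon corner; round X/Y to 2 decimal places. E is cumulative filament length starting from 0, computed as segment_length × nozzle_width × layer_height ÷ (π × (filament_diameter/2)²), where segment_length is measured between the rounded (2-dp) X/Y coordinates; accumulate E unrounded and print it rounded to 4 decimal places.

G0 X0.00 Y0.00 Z10.92
G1 X16.00 Y0.00 E0.3193
G1 X16.00 Y16.00 E0.6386
G1 X0.00 Y16.00 E0.9579
G1 X0.00 Y0.00 E1.2772

At z = 10.92 mm: the cube (footprint 16×16) is included at this height. The outline is a single polygon with 4 vertices. Extrusion per mm of travel: 0.4 × 0.12 / (π × 0.875²) = 0.019956. Accumulating E over each segment gives final E = 1.2772.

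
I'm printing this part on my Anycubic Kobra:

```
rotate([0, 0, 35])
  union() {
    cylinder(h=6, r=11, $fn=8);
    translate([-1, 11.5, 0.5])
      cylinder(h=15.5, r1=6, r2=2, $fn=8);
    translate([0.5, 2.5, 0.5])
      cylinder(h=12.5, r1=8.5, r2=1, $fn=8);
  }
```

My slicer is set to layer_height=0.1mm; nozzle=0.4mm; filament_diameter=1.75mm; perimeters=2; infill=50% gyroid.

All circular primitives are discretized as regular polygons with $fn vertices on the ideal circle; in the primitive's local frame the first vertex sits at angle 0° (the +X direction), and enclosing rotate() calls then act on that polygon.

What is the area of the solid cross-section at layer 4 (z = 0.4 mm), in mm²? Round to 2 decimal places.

342.24 mm²

At z = 0.4 mm: the r=11 cylinder gives a regular 8-gon of circumradius 11 (constant along its height) (area = (8/2)·11.000²·sin(360°/8) = 342.24 mm²); the cone at (-1, 11.5) is absent (z outside [0.5, 16]); the cone at (0.5, 2.5) is absent (z outside [0.5, 13]); Combining (union): only the r=11 cylinder is present, so the union is just that shape — area = 342.24 mm²; (whole slice rotated 35° about Z — lengths, areas and connectivity unchanged). Overall, the cross-section is a single solid region. Net area = 342.24 mm².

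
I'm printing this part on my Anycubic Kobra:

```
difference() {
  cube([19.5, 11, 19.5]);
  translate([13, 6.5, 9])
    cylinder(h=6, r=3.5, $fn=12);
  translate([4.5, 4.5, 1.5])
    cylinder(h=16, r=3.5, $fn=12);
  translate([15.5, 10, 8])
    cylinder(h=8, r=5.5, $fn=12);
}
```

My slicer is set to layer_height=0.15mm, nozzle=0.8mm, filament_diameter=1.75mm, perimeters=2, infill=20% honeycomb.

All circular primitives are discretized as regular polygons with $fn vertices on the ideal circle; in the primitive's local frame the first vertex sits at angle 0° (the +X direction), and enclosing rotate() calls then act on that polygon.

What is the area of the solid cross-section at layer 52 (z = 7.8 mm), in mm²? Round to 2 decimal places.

177.75 mm²

At z = 7.8 mm: the cube (footprint 19.5×11) is included at this height (area 214.50 mm²); the cylinder at (13, 6.5) does not reach this height (z outside [9, 15]); the cylinder at (4.5, 4.5): section is a regular 12-gon, circumradius r=3.5 (area = (12/2)·3.500²·sin(360°/12) = 36.75 mm²); the cylinder at (15.5, 10) is not intersected at this z (z outside [8, 16]); After the difference (first − rest): starting from the 19.5×11 cube (214.50 mm²), the r=3.5 cylinder at (4.5, 4.5) lies wholly inside it (removes its full 36.75 mm² and its 21.74 mm outline becomes a hole wall) — area = 177.75 mm². Overall, the cross-section is one region with 1 hole. Net area = 177.75 mm².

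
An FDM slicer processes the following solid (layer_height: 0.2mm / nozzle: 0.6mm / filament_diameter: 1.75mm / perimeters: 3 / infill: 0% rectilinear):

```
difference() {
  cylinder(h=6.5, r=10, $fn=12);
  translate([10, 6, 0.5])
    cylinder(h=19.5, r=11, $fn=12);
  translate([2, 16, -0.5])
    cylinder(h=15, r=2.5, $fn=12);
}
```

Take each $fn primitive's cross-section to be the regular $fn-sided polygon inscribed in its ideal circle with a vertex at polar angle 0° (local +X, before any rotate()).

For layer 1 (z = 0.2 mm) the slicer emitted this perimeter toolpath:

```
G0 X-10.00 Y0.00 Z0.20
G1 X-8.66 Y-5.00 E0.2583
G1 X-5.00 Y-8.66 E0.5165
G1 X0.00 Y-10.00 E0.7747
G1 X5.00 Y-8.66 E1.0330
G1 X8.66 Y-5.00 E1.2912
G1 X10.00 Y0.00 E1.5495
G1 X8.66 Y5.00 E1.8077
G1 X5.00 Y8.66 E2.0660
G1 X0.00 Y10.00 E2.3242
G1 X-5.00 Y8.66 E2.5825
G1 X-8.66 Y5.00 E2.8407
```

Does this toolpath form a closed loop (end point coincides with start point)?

no

Start point (G0): (-10.00, 0.00). End point (last G1): the path does not return to the start — open.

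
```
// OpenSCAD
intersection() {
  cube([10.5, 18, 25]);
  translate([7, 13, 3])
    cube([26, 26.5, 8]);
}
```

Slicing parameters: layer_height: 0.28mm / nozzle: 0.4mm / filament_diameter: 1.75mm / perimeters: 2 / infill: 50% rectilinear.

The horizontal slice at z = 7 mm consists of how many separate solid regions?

1

At z = 7 mm: the 10.5×18 cube contributes its full rectangle; the cube at (7, 13) is present — its section is the full 26×26.5 rectangle; Keeping only the common overlap: the 26×26.5 cube at (7, 13) partially overlaps the 10.5×18 cube; clipping to the common part keeps 17.50 mm² — 1 connected region. The result has 1 disconnected region.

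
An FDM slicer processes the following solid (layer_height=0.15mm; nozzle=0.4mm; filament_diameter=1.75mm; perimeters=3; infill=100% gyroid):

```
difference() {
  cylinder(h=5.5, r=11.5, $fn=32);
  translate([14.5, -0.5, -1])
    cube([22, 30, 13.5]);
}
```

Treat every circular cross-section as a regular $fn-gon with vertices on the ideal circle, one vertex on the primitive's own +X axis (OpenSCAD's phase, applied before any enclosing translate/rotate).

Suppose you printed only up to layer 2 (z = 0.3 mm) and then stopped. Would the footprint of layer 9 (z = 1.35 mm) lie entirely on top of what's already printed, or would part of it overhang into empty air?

Compare the two slices. At z = 0.3: the r=11.5 cylinder gives a regular 32-gon of circumradius 11.5 (constant along its height) (area = (32/2)·11.500²·sin(360°/32) = 412.81 mm²); the cube at (14.5, -0.5) (footprint 22×30) is included at this height (area 660.00 mm²); Subtracting the remaining from the first: starting from the r=11.5 cylinder (412.81 mm²), the 22×30 cube at (14.5, -0.5) misses the remaining region (no effect) — area = 412.81 mm². At z = 1.35: the r=11.5 cylinder contributes a regular 32-gon of circumradius 11.5 (area = (32/2)·11.500²·sin(360°/32) = 412.81 mm²); the cube at (14.5, -0.5) is present — its section is the full 22×30 rectangle (area 660.00 mm²); Subtracting the remaining from the first: starting from the r=11.5 cylinder (412.81 mm²), the 22×30 cube at (14.5, -0.5) misses the remaining region (no effect) — area = 412.81 mm². Checking containment: the cross-section at z = 1.35 is a subset of the cross-section at z = 0.3.

entirely on top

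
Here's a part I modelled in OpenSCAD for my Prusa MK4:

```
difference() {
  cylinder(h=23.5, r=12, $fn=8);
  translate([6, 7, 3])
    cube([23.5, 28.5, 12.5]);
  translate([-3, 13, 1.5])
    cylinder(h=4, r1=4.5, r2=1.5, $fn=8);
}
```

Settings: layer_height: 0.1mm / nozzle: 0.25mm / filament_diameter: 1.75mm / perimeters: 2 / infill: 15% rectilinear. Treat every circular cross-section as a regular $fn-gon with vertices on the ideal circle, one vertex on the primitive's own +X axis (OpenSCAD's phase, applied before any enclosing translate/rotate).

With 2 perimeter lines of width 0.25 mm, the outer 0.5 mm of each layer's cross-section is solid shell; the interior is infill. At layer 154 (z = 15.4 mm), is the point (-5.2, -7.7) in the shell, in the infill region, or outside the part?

At z = 15.4 mm: the r=12 cylinder contributes a regular 8-gon of circumradius 12; the cube at (6, 7) is present — its section is the full 23.5×28.5 rectangle; the cone at (-3, 13) does not reach this height (z outside [1.5, 5.5]); After the difference (first − rest): starting from the r=12 cylinder, the 23.5×28.5 cube at (6, 7) partially overlaps it — only the 5.43 mm² overlap (of its 669.75 mm²) is removed, clipping the outline — 1 connected region. Overall, the cross-section is a single solid region. The nearest boundary edge runs (-0.00, -12.00)→(-8.49, -8.49); distance from the point to it = 1.98 mm. The point is inside the cross-section and 1.98 mm from the nearest boundary — more than the 0.5 mm shell width (2 × 0.25), so it's in the infill interior.

infill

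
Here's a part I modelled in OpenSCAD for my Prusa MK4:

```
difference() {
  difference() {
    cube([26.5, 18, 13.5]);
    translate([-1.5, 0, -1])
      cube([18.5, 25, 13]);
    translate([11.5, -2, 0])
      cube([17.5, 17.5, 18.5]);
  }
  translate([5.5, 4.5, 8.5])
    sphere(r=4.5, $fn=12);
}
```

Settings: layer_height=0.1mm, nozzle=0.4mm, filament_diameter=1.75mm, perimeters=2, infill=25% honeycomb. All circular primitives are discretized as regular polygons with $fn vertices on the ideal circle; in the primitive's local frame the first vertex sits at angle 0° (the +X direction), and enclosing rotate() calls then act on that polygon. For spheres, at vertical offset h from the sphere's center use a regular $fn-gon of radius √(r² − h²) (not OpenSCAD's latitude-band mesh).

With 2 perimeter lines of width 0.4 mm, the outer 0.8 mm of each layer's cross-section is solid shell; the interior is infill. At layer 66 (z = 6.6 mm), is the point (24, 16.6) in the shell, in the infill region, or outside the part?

infill

At z = 6.6 mm: the cube (footprint 26.5×18) is included at this height; the cube at (-1.5, 0) is present — its section is the full 18.5×25 rectangle; the 17.5×17.5 cube at (11.5, -2) contributes its full rectangle; After the difference (first − rest): starting from the 26.5×18 cube, the 18.5×25 cube at (-1.5, 0) partially overlaps it — only the 306.00 mm² overlap (of its 462.50 mm²) is removed, clipping the outline; the 17.5×17.5 cube at (11.5, -2) partially overlaps it — only the 147.25 mm² overlap (of its 306.25 mm²) is removed, clipping the outline — 1 connected region; the sphere at (5.5, 4.5): section is a regular 12-gon, circumradius = √(r²−h²) = √(4.5²−1.9²) = 4.079; Subtracting the remaining from the first: starting from the result so far, the r=4.5 sphere at (5.5, 4.5) misses the remaining region (no effect) — 1 connected region. Overall, the cross-section is a single solid region. The nearest boundary edge runs (26.50, 15.50)→(17.00, 15.50); distance from the point to it = 1.10 mm. The point is inside the cross-section and 1.10 mm from the nearest boundary — more than the 0.8 mm shell width (2 × 0.4), so it's in the infill interior.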